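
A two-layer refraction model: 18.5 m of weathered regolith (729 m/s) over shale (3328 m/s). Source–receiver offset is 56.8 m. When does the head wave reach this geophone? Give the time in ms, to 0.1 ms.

66.6 ms

θ_c = arcsin(V₁/V₂) = arcsin(729/3328) = 12.65°, cos θ_c = 0.9757.
Intercept time tᵢ = 2h cos θ_c / V₁ = 2·18.5·0.9757/729 = 0.04952 s.
t = x/V₂ + tᵢ = 56.8/3328 + 0.04952 = 0.06659 s.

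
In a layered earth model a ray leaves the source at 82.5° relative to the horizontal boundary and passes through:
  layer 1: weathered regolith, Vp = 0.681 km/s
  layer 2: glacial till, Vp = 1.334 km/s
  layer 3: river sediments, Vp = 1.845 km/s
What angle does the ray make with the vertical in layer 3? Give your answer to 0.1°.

From the normal: θ₁ = 90° − 82.5° = 7.5°.
Snell's law across each interface conserves sin θ / V, so sin θ_3 = V_3·sin θ₁/V₁.
sin θ_3 = 1.845 × sin 7.5° / 0.681 = 0.3536.
θ_3 = 20.71° from the vertical.

20.7°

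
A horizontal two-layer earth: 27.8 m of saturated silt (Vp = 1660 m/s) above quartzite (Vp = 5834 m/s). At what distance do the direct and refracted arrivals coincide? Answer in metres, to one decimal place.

θ_c = arcsin(1660/5834) = 16.53°, so cos θ_c = 0.9587 and tᵢ = 2h cos θ_c/V₁ = 0.0321 s.
At crossover x/V₁ = x/V₂ + tᵢ ⇒ x = tᵢ/(1/V₁ − 1/V₂) = 0.03211/(6.0241e-04 − 1.7141e-04) = 74.50 m.

74.5 m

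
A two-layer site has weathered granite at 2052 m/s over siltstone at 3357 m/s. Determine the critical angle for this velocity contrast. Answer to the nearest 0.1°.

At critical incidence the refracted ray runs along the interface (θ₂ = 90°), so sin θ_c = V₁/V₂.
θ_c = arcsin(2052/3357) = arcsin 0.6113 = 37.68°.

37.7°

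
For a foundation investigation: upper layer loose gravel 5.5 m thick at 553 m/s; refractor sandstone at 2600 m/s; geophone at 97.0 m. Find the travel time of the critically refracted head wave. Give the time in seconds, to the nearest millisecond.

θ_c = arcsin(V₁/V₂) = arcsin(553/2600) = 12.28°, cos θ_c = 0.9771.
Intercept time tᵢ = 2h cos θ_c / V₁ = 2·5.5·0.9771/553 = 0.01944 s.
t = x/V₂ + tᵢ = 97.0/2600 + 0.01944 = 0.05674 s.

0.057 s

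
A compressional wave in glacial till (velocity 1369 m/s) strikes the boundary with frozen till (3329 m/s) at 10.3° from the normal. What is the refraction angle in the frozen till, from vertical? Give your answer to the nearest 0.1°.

Snell's law: sin θ₂ = (V₂/V₁)·sin θ₁ = (3329/1369)·sin 10.3° = 0.4348.
θ₂ = arcsin 0.4348 = 25.77° from the normal.

25.8°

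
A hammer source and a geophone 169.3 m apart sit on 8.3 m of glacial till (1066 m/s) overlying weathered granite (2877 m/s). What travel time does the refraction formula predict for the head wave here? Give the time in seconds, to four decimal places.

t = x/V₂ + 2h·√(V₂²−V₁²)/(V₁V₂).
√(V₂²−V₁²) = √(2877²−1066²) = 2672.2 m/s; delay term = 2·8.3·2672.2/(1066·2877) = 0.01446 s.
t = 169.3/2877 + 0.01446 = 0.07331 s.

0.0733 s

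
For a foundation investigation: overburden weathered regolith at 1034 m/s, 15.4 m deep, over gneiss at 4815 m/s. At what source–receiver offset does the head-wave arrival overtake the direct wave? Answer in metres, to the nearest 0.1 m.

38.3 m

x_cross = 2h·√((V₂+V₁)/(V₂−V₁)).
(V₂+V₁)/(V₂−V₁) = (4815+1034)/(4815−1034) = 1.5469; √ = 1.2438.
x_cross = 2·15.4·1.2438 = 38.31 m.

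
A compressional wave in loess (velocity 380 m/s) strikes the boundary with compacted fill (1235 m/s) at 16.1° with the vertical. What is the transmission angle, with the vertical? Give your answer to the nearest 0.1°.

64.3°

Snell's law: sin θ₂ = (V₂/V₁)·sin θ₁ = (1235/380)·sin 16.1° = 0.9013.
θ₂ = arcsin 0.9013 = 64.33° from the normal.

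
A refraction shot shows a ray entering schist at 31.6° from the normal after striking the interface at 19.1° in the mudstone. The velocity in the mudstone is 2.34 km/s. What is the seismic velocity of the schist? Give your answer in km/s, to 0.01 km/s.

Snell's law: sin 19.1°/V₁ = sin 31.6°/V₂.
V₂ = V₁·sin 31.6°/sin 19.1° = 2.34 × 1.6013 = 3.75 km/s.

3.75 km/s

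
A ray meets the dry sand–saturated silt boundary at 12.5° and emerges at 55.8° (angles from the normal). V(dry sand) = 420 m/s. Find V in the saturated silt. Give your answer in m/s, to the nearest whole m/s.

Snell's law: sin 12.5°/V₁ = sin 55.8°/V₂.
V₂ = V₁·sin 55.8°/sin 12.5° = 420 × 3.8213 = 1604.95 m/s.

1605 m/s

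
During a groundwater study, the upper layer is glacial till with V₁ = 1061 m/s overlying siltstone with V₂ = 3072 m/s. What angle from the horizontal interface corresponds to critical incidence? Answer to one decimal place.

At critical incidence the refracted ray runs along the interface (θ₂ = 90°), so sin θ_c = V₁/V₂.
θ_c = arcsin(1061/3072) = arcsin 0.3454 = 20.20°.
Measured from the interface: 90° − 20.20° = 69.80°.

69.8°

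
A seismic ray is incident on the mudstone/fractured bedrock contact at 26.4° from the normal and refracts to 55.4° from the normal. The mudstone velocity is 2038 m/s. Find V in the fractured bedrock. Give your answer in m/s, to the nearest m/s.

3773 m/s

Snell's law: sin 26.4°/V₁ = sin 55.4°/V₂.
V₂ = V₁·sin 55.4°/sin 26.4° = 2038 × 1.8513 = 3772.87 m/s.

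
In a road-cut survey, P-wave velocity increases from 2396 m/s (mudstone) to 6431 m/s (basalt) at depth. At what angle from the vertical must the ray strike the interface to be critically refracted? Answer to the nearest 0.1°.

Critical incidence: sin θ_c = V₁/V₂ = 2396/6431 = 0.3726.
θ_c = arcsin 0.3726 = 21.87°.

21.9°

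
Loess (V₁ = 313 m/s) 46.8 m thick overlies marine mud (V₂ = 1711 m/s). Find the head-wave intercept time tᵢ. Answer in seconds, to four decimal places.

θ_c = arcsin(V₁/V₂) = arcsin(313/1711) = 10.54°; cos θ_c = 0.9831.
tᵢ = 2h·cos θ_c / V₁ = 2·46.8·0.9831 / 313 = 0.29400 s.

0.2940 s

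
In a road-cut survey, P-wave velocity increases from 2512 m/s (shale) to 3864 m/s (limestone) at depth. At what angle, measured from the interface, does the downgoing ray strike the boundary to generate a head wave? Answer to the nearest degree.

49°

Critical incidence: sin θ_c = V₁/V₂ = 2512/3864 = 0.6501.
θ_c = arcsin 0.6501 = 40.55°.
Measured from the interface: 90° − 40.55° = 49.45°.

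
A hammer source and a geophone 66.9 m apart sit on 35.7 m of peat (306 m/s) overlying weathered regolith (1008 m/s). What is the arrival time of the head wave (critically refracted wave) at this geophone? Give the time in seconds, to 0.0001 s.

0.2887 s

t = x/V₂ + 2h·√(V₂²−V₁²)/(V₁V₂).
√(V₂²−V₁²) = √(1008²−306²) = 960.4 m/s; delay term = 2·35.7·960.4/(306·1008) = 0.22232 s.
t = 66.9/1008 + 0.22232 = 0.28869 s.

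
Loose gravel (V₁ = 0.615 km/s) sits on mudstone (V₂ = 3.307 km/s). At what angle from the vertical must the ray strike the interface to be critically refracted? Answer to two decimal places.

Critical incidence: sin θ_c = V₁/V₂ = 0.615/3.307 = 0.1860.
θ_c = arcsin 0.1860 = 10.72°.

10.72°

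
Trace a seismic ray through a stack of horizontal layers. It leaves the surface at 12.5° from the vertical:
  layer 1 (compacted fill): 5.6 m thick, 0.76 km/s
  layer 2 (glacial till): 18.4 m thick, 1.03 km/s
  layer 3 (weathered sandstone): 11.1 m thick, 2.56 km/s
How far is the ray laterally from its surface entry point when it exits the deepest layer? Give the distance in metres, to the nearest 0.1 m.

p = sin θ₁/V₁ = sin 12.5°/0.76 = 2.8479e-01 s/km is conserved through the stack.
Layer 1: θ = 12.50°; offset = 5.6·tan 12.50° = 1.241 m.
Layer 2: sin θ = p·1.03 = 0.2933 → θ = 17.06°; offset = 18.4·tan 17.06° = 5.646 m.
Layer 3: sin θ = p·2.56 = 0.7291 → θ = 46.81°; offset = 11.1·tan 46.81° = 11.823 m.
Σ offsets = 18.711 m.

18.7 m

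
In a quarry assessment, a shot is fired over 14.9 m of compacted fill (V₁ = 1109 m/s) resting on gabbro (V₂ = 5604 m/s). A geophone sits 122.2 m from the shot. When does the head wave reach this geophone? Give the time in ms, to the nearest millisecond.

t = x/V₂ + 2h·√(V₂²−V₁²)/(V₁V₂).
√(V₂²−V₁²) = √(5604²−1109²) = 5493.2 m/s; delay term = 2·14.9·5493.2/(1109·5604) = 0.02634 s.
t = 122.2/5604 + 0.02634 = 0.04815 s.

48 ms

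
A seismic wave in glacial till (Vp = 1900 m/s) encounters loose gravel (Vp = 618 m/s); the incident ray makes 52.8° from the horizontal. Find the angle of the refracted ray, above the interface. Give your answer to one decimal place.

78.7°

Angle from the normal: 90° − 52.8° = 37.2°.
Snell's law: sin θ₂ = (V₂/V₁)·sin θ₁ = (618/1900)·sin 37.2° = 0.1967.
θ₂ = sin⁻¹(0.1967) = 11.34° (from vertical).
From the interface: 90° − 11.34° = 78.66°.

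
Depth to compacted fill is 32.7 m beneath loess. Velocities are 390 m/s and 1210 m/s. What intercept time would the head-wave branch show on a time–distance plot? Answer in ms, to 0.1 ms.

tᵢ = 2h·√(V₂²−V₁²)/(V₁V₂).
√(V₂²−V₁²) = √(1210²−390²) = 1145.4 m/s.
tᵢ = 2·32.7·1145.4/(390·1210) = 0.15874 s.

158.7 ms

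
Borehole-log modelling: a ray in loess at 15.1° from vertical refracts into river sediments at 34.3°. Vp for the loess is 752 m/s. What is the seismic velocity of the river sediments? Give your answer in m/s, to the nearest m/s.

sin 15.1° = 0.2605; sin 34.3° = 0.5635.
V₂ = V₁·(sin θ₂/sin θ₁) = 752·(0.5635/0.2605) = 1626.73 m/s.

1627 m/s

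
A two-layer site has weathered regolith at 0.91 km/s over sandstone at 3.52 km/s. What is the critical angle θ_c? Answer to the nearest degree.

At critical incidence the refracted ray runs along the interface (θ₂ = 90°), so sin θ_c = V₁/V₂.
θ_c = arcsin(0.91/3.52) = arcsin 0.2585 = 14.98°.

15°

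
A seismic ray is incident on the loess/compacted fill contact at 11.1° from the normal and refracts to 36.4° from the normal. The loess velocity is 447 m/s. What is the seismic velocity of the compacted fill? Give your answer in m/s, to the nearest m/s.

1378 m/s

Snell's law: sin 11.1°/V₁ = sin 36.4°/V₂.
V₂ = V₁·sin 36.4°/sin 11.1° = 447 × 3.0823 = 1377.81 m/s.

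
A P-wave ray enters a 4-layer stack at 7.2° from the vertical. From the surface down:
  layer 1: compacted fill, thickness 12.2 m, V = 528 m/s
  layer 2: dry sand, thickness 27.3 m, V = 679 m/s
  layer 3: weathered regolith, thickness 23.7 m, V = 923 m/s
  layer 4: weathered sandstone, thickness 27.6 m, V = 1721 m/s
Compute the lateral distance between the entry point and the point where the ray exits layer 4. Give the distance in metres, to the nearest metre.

Apply Snell's law at each interface; in layer i the horizontal offset is hᵢ·tan θᵢ.
Layer 1: θ = 7.20°; offset = 12.2·tan 7.20° = 1.541 m.
Layer 2: sin θ = 679·sin 7.2°/528 = 0.1612, θ = 9.28°; offset = 27.3·tan 9.28° = 4.458 m.
Layer 3: sin θ = 923·sin 7.2°/528 = 0.2191, θ = 12.66°; offset = 23.7·tan 12.66° = 5.322 m.
Layer 4: sin θ = 1721·sin 7.2°/528 = 0.4085, θ = 24.11°; offset = 27.6·tan 24.11° = 12.353 m.
Σ offsets = 23.674 m.

24 m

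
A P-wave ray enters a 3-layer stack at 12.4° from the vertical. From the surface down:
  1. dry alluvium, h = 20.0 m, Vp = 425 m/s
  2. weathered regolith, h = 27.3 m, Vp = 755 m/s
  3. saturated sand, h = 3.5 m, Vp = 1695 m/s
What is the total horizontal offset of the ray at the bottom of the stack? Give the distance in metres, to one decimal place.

21.5 m

p = sin θ₁/V₁ = sin 12.4°/425 = 5.0526e-04 s/m is conserved through the stack.
Layer 1: θ = 12.40°; offset = 20.0·tan 12.40° = 4.397 m.
Layer 2: sin θ = p·755 = 0.3815 → θ = 22.42°; offset = 27.3·tan 22.42° = 11.266 m.
Layer 3: sin θ = p·1695 = 0.8564 → θ = 58.92°; offset = 3.5·tan 58.92° = 5.806 m.
Summing the layer offsets gives 21.469 m.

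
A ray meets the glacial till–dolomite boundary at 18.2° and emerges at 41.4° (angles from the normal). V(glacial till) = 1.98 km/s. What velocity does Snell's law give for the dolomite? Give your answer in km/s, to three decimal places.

sin 18.2° = 0.3123; sin 41.4° = 0.6613.
V₂ = V₁·(sin θ₂/sin θ₁) = 1.98·(0.6613/0.3123) = 4.192 km/s.

4.192 km/s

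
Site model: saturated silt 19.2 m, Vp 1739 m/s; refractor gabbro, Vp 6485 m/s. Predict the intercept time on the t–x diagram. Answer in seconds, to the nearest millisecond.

tᵢ = 2h·√(V₂²−V₁²)/(V₁V₂).
√(V₂²−V₁²) = √(6485²−1739²) = 6247.5 m/s.
tᵢ = 2·19.2·6247.5/(1739·6485) = 0.02127 s.

0.021 s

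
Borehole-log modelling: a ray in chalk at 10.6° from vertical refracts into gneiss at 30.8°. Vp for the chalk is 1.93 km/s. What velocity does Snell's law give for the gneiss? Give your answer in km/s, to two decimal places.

Snell's law: sin 10.6°/V₁ = sin 30.8°/V₂.
V₂ = V₁·sin 30.8°/sin 10.6° = 1.93 × 2.7836 = 5.37 km/s.

5.37 km/s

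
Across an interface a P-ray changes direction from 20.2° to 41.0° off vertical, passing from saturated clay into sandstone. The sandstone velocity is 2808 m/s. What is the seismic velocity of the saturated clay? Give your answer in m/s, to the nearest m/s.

1478 m/s

sin 20.2° = 0.3453; sin 41.0° = 0.6561.
V₁ = V₂·(sin θ₁/sin θ₂) = 2808·(0.3453/0.6561) = 1477.91 m/s.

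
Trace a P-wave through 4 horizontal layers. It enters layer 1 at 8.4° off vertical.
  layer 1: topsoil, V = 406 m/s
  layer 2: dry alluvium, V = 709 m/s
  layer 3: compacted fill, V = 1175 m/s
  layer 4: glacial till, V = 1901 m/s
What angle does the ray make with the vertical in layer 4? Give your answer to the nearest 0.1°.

Snell's law across each interface conserves sin θ / V, so sin θ_4 = V_4·sin θ₁/V₁.
sin θ_4 = 1901 × sin 8.4° / 406 = 0.6840.
θ_4 = 43.16° from the vertical.

43.2°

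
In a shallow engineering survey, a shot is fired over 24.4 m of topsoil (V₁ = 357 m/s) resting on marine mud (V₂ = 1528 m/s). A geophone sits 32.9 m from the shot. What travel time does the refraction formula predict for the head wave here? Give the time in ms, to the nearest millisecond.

154 ms

t = x/V₂ + 2h·√(V₂²−V₁²)/(V₁V₂).
√(V₂²−V₁²) = √(1528²−357²) = 1485.7 m/s; delay term = 2·24.4·1485.7/(357·1528) = 0.13291 s.
t = 32.9/1528 + 0.13291 = 0.15444 s.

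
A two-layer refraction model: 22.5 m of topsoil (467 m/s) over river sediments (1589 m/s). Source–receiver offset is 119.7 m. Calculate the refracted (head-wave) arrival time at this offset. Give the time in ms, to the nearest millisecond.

167 ms

t = x/V₂ + 2h·√(V₂²−V₁²)/(V₁V₂).
√(V₂²−V₁²) = √(1589²−467²) = 1518.8 m/s; delay term = 2·22.5·1518.8/(467·1589) = 0.09210 s.
t = 119.7/1589 + 0.09210 = 0.16743 s.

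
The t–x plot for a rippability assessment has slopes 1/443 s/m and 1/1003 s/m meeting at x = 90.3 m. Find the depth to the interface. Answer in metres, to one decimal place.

28.1 m

h = (x_cross/2)·√((V₂−V₁)/(V₂+V₁)).
(V₂−V₁)/(V₂+V₁) = (1003−443)/(1003+443) = 0.3873; √ = 0.6223.
h = (90.3/2)·0.6223 = 28.10 m.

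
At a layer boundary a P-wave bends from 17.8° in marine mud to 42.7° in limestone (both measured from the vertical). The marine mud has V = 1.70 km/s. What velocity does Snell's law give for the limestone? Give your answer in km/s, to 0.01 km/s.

3.77 km/s

Snell's law: sin 17.8°/V₁ = sin 42.7°/V₂.
V₂ = V₁·sin 42.7°/sin 17.8° = 1.70 × 2.2184 = 3.77 km/s.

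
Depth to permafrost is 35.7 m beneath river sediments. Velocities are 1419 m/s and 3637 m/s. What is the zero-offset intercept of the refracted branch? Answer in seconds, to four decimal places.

θ_c = arcsin(V₁/V₂) = arcsin(1419/3637) = 22.96°; cos θ_c = 0.9207.
tᵢ = 2h·cos θ_c / V₁ = 2·35.7·0.9207 / 1419 = 0.04633 s.

0.0463 s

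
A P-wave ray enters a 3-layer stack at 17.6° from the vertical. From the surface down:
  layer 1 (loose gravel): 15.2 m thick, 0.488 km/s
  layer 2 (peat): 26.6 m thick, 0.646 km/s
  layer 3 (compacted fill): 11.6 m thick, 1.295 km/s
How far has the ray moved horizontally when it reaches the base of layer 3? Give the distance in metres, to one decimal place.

32.0 m

Apply Snell's law at each interface; in layer i the horizontal offset is hᵢ·tan θᵢ.
Layer 1: θ = 17.60°; offset = 15.2·tan 17.60° = 4.822 m.
Layer 2: sin θ = 0.646·sin 17.6°/0.488 = 0.4003, θ = 23.59°; offset = 26.6·tan 23.59° = 11.618 m.
Layer 3: sin θ = 1.295·sin 17.6°/0.488 = 0.8024, θ = 53.36°; offset = 11.6·tan 53.36° = 15.596 m.
Σ offsets = 32.037 m.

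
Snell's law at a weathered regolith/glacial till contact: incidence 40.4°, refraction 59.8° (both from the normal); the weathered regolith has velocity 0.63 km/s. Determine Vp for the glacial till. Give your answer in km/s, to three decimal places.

0.840 km/s

sin 40.4° = 0.6481; sin 59.8° = 0.8643.
V₂ = V₁·(sin θ₂/sin θ₁) = 0.63·(0.8643/0.6481) = 0.840 km/s.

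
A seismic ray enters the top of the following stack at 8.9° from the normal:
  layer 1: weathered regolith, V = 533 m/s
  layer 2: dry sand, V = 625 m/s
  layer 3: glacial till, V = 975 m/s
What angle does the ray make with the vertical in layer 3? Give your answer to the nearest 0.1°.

16.4°

Ray parameter p = sin 8.9° / 533 = 2.9026e-04 s/m.
sin θ_3 = p·V_3 = 2.9026e-04 × 975 = 0.2830.
θ_3 = 16.44° from the vertical.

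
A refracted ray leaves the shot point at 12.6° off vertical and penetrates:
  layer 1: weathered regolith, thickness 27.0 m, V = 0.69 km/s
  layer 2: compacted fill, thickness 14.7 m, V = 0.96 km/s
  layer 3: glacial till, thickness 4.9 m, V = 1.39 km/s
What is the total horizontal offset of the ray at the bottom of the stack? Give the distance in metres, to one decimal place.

13.1 m

Apply Snell's law at each interface; in layer i the horizontal offset is hᵢ·tan θᵢ.
Layer 1: θ = 12.60°; offset = 27.0·tan 12.60° = 6.035 m.
Layer 2: sin θ = 0.96·sin 12.6°/0.69 = 0.3035, θ = 17.67°; offset = 14.7·tan 17.67° = 4.682 m.
Layer 3: sin θ = 1.39·sin 12.6°/0.69 = 0.4394, θ = 26.07°; offset = 4.9·tan 26.07° = 2.397 m.
Summing the layer offsets gives 13.115 m.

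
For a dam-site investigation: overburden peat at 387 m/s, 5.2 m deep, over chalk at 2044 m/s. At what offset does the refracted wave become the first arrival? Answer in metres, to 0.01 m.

θ_c = arcsin(387/2044) = 10.91°, so cos θ_c = 0.9819 and tᵢ = 2h cos θ_c/V₁ = 0.0264 s.
At crossover x/V₁ = x/V₂ + tᵢ ⇒ x = tᵢ/(1/V₁ − 1/V₂) = 0.02639/(2.5840e-03 − 4.8924e-04) = 12.60 m.

12.60 m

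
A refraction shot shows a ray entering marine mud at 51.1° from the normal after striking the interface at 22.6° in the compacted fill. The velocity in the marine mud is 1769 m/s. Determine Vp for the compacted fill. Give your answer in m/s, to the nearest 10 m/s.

870 m/s

sin 22.6° = 0.3843; sin 51.1° = 0.7782.
V₁ = V₂·(sin θ₁/sin θ₂) = 1769·(0.3843/0.7782) = 873.53 m/s.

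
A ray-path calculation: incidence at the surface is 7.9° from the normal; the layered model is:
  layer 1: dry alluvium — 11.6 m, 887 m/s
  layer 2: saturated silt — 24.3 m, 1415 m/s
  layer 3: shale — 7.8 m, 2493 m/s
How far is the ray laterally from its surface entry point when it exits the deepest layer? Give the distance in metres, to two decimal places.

Apply Snell's law at each interface; in layer i the horizontal offset is hᵢ·tan θᵢ.
Layer 1: θ = 7.90°; offset = 11.6·tan 7.90° = 1.6096 m.
Layer 2: sin θ = 1415·sin 7.9°/887 = 0.2193, θ = 12.67°; offset = 24.3·tan 12.67° = 5.4609 m.
Layer 3: sin θ = 2493·sin 7.9°/887 = 0.3863, θ = 22.72°; offset = 7.8·tan 22.72° = 3.2667 m.
Total horizontal offset = 10.3373 m.

10.34 m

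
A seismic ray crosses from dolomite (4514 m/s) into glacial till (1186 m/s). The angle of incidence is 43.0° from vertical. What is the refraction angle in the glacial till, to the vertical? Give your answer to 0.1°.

10.3°

Snell's law: sin θ₂ = (V₂/V₁)·sin θ₁ = (1186/4514)·sin 43.0° = 0.1792.
θ₂ = arcsin 0.1792 = 10.32° from the normal.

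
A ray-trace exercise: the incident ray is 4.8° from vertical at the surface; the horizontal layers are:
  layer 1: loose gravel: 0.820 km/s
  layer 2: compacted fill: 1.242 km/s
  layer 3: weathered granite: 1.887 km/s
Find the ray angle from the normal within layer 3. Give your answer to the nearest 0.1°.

11.1°

Snell's law across each interface conserves sin θ / V, so sin θ_3 = V_3·sin θ₁/V₁.
sin θ_3 = 1.887 × sin 4.8° / 0.820 = 0.1926.
θ_3 = 11.10° from the vertical.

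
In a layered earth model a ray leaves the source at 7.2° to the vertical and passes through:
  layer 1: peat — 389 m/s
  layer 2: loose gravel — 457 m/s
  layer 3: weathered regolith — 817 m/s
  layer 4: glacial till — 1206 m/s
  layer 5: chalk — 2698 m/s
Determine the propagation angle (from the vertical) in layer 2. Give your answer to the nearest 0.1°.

Ray parameter p = sin 7.2° / 389 = 3.2219e-04 s/m.
sin θ_2 = p·V_2 = 3.2219e-04 × 457 = 0.1472.
θ_2 = arcsin 0.1472 = 8.47°.

8.5°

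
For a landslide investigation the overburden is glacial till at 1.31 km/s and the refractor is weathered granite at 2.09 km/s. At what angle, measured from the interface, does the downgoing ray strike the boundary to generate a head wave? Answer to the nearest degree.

51°

Critical incidence: sin θ_c = V₁/V₂ = 1.31/2.09 = 0.6268.
θ_c = arcsin 0.6268 = 38.81°.
Measured from the interface: 90° − 38.81° = 51.19°.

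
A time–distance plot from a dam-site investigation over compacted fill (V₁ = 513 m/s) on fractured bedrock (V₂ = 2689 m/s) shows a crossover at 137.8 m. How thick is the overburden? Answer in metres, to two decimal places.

56.80 m

x_cross = 2h·√((V₂+V₁)/(V₂−V₁)) → h = x_cross / (2·√((V₂+V₁)/(V₂−V₁))).
√((V₂+V₁)/(V₂−V₁)) = √((2689+513)/(2689−513)) = 1.2131.
h = 137.8 / (2·1.2131) = 56.80 m.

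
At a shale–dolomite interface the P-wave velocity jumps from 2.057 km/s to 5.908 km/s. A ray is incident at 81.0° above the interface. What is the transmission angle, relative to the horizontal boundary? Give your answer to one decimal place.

63.3°

Angle from the normal: 90° − 81.0° = 9.0°.
Snell's law: sin θ₂ = (V₂/V₁)·sin θ₁ = (5.908/2.057)·sin 9.0° = 0.4493.
θ₂ = sin⁻¹(0.4493) = 26.70° (from vertical).
From the interface: 90° − 26.70° = 63.30°.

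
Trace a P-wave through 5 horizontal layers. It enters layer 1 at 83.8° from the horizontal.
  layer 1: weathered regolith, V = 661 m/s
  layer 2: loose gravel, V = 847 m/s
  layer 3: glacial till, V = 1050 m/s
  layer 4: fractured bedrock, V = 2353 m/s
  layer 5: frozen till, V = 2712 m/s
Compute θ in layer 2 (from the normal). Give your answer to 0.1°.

8.0°

From the normal: θ₁ = 90° − 83.8° = 6.2°.
Snell's law across each interface conserves sin θ / V, so sin θ_2 = V_2·sin θ₁/V₁.
sin θ_2 = 847 × sin 6.2° / 661 = 0.1384.
θ_2 = arcsin 0.1384 = 7.95°.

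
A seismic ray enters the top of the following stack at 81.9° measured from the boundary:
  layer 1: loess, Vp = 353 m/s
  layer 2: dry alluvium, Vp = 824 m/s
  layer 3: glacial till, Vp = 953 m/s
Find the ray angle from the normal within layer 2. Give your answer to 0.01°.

From the normal: θ₁ = 90° − 81.9° = 8.1°.
Ray parameter p = sin 8.1° / 353 = 3.9915e-04 s/m.
sin θ_2 = p·V_2 = 3.9915e-04 × 824 = 0.3289.
θ_2 = arcsin 0.3289 = 19.20°.

19.20°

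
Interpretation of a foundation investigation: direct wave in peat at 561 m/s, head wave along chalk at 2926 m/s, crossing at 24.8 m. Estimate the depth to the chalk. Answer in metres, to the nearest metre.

x_cross = 2h·√((V₂+V₁)/(V₂−V₁)) → h = x_cross / (2·√((V₂+V₁)/(V₂−V₁))).
√((V₂+V₁)/(V₂−V₁)) = √((2926+561)/(2926−561)) = 1.2143.
h = 24.8 / (2·1.2143) = 10.21 m.

10 m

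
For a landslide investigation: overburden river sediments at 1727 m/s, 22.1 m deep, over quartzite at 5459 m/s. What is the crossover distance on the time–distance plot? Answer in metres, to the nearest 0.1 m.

x_cross = 2h·√((V₂+V₁)/(V₂−V₁)).
(V₂+V₁)/(V₂−V₁) = (5459+1727)/(5459−1727) = 1.9255; √ = 1.3876.
x_cross = 2·22.1·1.3876 = 61.33 m.

61.3 m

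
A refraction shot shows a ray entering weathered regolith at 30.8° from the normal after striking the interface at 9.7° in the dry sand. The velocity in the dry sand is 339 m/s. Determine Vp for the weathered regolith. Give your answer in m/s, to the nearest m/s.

1030 m/s

Snell's law: sin 9.7°/V₁ = sin 30.8°/V₂.
V₂ = V₁·sin 30.8°/sin 9.7° = 339 × 3.0390 = 1030.23 m/s.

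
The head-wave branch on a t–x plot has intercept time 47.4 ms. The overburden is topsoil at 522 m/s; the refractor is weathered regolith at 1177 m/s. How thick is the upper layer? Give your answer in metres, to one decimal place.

13.8 m

h = tᵢ·V₁·V₂ / (2·√(V₂²−V₁²)).
√(V₂²−V₁²) = √(1177² − 522²) = 1054.9 m/s.
h = 0.0474 s × 522 × 1177 / (2 × 1054.9) = 13.80 m.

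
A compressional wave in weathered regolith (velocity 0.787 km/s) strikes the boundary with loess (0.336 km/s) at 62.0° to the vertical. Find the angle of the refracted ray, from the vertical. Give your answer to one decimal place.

Snell's law: sin θ₂ = (V₂/V₁)·sin θ₁ = (0.336/0.787)·sin 62.0° = 0.3770.
θ₂ = sin⁻¹(0.3770) = 22.15° (from vertical).

22.1°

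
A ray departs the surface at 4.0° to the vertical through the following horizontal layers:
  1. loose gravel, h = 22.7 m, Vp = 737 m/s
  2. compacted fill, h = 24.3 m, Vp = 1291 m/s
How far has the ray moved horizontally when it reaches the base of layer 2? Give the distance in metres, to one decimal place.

Apply Snell's law at each interface; in layer i the horizontal offset is hᵢ·tan θᵢ.
Layer 1: θ = 4.00°; offset = 22.7·tan 4.00° = 1.587 m.
Layer 2: sin θ = 1291·sin 4.0°/737 = 0.1222, θ = 7.02°; offset = 24.3·tan 7.02° = 2.992 m.
Total horizontal offset = 4.579 m.

4.6 m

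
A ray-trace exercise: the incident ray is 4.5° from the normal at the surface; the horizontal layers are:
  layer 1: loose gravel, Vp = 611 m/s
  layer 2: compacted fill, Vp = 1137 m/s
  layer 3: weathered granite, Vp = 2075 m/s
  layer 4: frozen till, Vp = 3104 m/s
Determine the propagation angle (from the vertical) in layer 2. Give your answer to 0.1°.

Ray parameter p = sin 4.5° / 611 = 1.2841e-04 s/m.
sin θ_2 = p·V_2 = 1.2841e-04 × 1137 = 0.1460.
θ_2 = arcsin 0.1460 = 8.40°.

8.4°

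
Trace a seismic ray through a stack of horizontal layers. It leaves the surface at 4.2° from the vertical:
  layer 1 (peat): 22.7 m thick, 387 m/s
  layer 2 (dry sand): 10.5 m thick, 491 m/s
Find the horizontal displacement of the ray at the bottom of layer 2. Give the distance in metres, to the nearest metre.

3 m

p = sin θ₁/V₁ = sin 4.2°/387 = 1.8925e-04 s/m is conserved through the stack.
Layer 1: θ = 4.20°; offset = 22.7·tan 4.20° = 1.667 m.
Layer 2: sin θ = p·491 = 0.0929 → θ = 5.33°; offset = 10.5·tan 5.33° = 0.980 m.
Summing the layer offsets gives 2.647 m.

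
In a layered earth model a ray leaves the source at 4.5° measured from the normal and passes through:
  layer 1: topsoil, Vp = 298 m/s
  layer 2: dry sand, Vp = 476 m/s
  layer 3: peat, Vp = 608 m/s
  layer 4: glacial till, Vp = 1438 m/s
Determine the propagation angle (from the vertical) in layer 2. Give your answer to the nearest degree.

Ray parameter p = sin 4.5° / 298 = 2.6329e-04 s/m.
sin θ_2 = p·V_2 = 2.6329e-04 × 476 = 0.1253.
θ_2 = 7.20° from the vertical.

7°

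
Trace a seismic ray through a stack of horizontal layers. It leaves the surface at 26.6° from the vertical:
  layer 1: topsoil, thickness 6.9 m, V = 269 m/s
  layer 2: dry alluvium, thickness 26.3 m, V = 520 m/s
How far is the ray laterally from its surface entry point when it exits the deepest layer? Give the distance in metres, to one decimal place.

Ray parameter p = sin 26.6° / 269 m/s = 1.6645e-03 s/m.
Layer 1: θ = 26.60°; offset = 6.9·tan 26.60° = 3.455 m.
Layer 2: sin θ = p·520 = 0.8656 → θ = 59.95°; offset = 26.3·tan 59.95° = 45.455 m.
Summing the layer offsets gives 48.910 m.

48.9 m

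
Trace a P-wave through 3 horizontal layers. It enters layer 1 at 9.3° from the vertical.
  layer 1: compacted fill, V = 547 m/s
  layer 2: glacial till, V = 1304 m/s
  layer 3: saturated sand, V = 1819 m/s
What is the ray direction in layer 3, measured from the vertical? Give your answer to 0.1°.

32.5°

Snell's law across each interface conserves sin θ / V, so sin θ_3 = V_3·sin θ₁/V₁.
sin θ_3 = 1819 × sin 9.3° / 547 = 0.5374.
θ_3 = arcsin 0.5374 = 32.51°.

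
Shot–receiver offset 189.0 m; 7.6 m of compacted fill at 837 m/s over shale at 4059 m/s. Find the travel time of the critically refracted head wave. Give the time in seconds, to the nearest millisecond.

t = x/V₂ + 2h·√(V₂²−V₁²)/(V₁V₂).
√(V₂²−V₁²) = √(4059²−837²) = 3971.8 m/s; delay term = 2·7.6·3971.8/(837·4059) = 0.01777 s.
t = 189.0/4059 + 0.01777 = 0.06433 s.

0.064 s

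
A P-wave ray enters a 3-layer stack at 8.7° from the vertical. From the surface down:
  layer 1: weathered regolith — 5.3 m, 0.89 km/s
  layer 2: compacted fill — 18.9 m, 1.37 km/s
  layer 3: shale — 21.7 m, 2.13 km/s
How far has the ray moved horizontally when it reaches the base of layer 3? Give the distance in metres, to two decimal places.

13.76 m

Apply Snell's law at each interface; in layer i the horizontal offset is hᵢ·tan θᵢ.
Layer 1: θ = 8.70°; offset = 5.3·tan 8.70° = 0.8110 m.
Layer 2: sin θ = 1.37·sin 8.7°/0.89 = 0.2328, θ = 13.46°; offset = 18.9·tan 13.46° = 4.5250 m.
Layer 3: sin θ = 2.13·sin 8.7°/0.89 = 0.3620, θ = 21.22°; offset = 21.7·tan 21.22° = 8.4271 m.
Total horizontal offset = 13.7632 m.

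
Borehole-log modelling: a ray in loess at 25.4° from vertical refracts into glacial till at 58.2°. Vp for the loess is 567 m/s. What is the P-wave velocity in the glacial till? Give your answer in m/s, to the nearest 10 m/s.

1120 m/s

sin 25.4° = 0.4289; sin 58.2° = 0.8499.
V₂ = V₁·(sin θ₂/sin θ₁) = 567·(0.8499/0.4289) = 1123.45 m/s.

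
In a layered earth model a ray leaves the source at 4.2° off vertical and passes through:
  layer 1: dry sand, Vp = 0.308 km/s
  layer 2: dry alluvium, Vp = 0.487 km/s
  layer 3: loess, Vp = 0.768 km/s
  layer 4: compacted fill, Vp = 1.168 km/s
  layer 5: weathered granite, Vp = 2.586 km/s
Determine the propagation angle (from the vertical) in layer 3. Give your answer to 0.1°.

Ray parameter p = sin 4.2° / 0.308 = 2.3779e-01 s/km.
sin θ_3 = p·V_3 = 2.3779e-01 × 0.768 = 0.1826.
θ_3 = arcsin 0.1826 = 10.52°.

10.5°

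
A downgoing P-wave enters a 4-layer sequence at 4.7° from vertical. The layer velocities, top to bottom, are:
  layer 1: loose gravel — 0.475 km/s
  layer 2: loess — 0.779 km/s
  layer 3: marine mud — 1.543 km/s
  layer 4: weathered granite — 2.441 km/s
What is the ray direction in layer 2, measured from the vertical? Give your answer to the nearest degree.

8°

Snell's law across each interface conserves sin θ / V, so sin θ_2 = V_2·sin θ₁/V₁.
sin θ_2 = 0.779 × sin 4.7° / 0.475 = 0.1344.
θ_2 = arcsin 0.1344 = 7.72°.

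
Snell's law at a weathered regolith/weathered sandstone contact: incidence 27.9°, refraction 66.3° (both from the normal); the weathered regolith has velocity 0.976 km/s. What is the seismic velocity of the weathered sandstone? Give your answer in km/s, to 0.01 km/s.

sin 27.9° = 0.4679; sin 66.3° = 0.9157.
V₂ = V₁·(sin θ₂/sin θ₁) = 0.976·(0.9157/0.4679) = 1.91 km/s.

1.91 km/s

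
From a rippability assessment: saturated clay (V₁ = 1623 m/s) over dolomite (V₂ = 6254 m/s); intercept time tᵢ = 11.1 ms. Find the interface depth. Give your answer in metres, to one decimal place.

h = tᵢ·V₁·V₂ / (2·√(V₂²−V₁²)).
√(V₂²−V₁²) = √(6254² − 1623²) = 6039.7 m/s.
h = 0.0111 s × 1623 × 6254 / (2 × 6039.7) = 9.33 m.

9.3 m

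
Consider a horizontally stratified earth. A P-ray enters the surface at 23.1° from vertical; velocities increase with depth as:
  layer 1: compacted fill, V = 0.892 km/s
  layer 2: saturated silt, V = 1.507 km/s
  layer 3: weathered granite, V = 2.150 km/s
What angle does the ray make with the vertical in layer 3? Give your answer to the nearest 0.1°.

Ray parameter p = sin 23.1° / 0.892 = 4.3984e-01 s/km.
sin θ_3 = p·V_3 = 4.3984e-01 × 2.150 = 0.9457.
θ_3 = 71.02° from the vertical.

71.0°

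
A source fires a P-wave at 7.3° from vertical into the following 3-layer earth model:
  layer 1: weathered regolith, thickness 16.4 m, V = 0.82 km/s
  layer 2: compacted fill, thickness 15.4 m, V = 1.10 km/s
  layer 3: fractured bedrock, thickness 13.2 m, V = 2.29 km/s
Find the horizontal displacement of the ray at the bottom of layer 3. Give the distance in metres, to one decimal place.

9.8 m

Ray parameter p = sin 7.3° / 0.82 km/s = 1.5496e-01 s/km.
Layer 1: θ = 7.30°; offset = 16.4·tan 7.30° = 2.101 m.
Layer 2: sin θ = p·1.10 = 0.1705 → θ = 9.81°; offset = 15.4·tan 9.81° = 2.664 m.
Layer 3: sin θ = p·2.29 = 0.3549 → θ = 20.78°; offset = 13.2·tan 20.78° = 5.010 m.
Total horizontal offset = 9.775 m.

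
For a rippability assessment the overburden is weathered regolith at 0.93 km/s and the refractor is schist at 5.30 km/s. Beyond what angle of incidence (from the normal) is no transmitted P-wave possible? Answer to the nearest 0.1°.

10.1°

At critical incidence the refracted ray runs along the interface (θ₂ = 90°), so sin θ_c = V₁/V₂.
θ_c = arcsin(0.93/5.30) = arcsin 0.1755 = 10.11°.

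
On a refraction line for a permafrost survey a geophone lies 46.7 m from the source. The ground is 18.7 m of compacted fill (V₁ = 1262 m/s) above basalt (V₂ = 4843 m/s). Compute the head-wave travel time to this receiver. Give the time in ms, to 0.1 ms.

38.3 ms

θ_c = arcsin(V₁/V₂) = arcsin(1262/4843) = 15.10°, cos θ_c = 0.9655.
Intercept time tᵢ = 2h cos θ_c / V₁ = 2·18.7·0.9655/1262 = 0.02861 s.
t = x/V₂ + tᵢ = 46.7/4843 + 0.02861 = 0.03825 s.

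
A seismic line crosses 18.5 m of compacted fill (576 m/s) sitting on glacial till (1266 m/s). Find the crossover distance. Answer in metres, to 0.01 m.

x_cross = 2h·√((V₂+V₁)/(V₂−V₁)).
(V₂+V₁)/(V₂−V₁) = (1266+576)/(1266−576) = 2.6696; √ = 1.6339.
x_cross = 2·18.5·1.6339 = 60.45 m.

60.45 m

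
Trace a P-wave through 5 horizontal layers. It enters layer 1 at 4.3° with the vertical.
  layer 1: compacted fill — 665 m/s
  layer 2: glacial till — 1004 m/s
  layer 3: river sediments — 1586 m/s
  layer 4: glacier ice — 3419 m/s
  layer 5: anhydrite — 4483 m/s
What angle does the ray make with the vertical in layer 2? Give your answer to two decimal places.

6.50°

Ray parameter p = sin 4.3° / 665 = 1.1275e-04 s/m.
sin θ_2 = p·V_2 = 1.1275e-04 × 1004 = 0.1132.
θ_2 = 6.50° from the vertical.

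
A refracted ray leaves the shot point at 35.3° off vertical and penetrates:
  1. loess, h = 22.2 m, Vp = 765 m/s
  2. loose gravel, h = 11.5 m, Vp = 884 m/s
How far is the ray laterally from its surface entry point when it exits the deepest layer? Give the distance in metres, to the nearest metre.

26 m

Apply Snell's law at each interface; in layer i the horizontal offset is hᵢ·tan θᵢ.
Layer 1: θ = 35.30°; offset = 22.2·tan 35.30° = 15.718 m.
Layer 2: sin θ = 884·sin 35.3°/765 = 0.6677, θ = 41.89°; offset = 11.5·tan 41.89° = 10.316 m.
Summing the layer offsets gives 26.034 m.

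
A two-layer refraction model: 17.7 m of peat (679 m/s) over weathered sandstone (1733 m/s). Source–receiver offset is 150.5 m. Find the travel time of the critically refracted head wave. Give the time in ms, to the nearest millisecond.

135 ms

θ_c = arcsin(V₁/V₂) = arcsin(679/1733) = 23.07°, cos θ_c = 0.9200.
Intercept time tᵢ = 2h cos θ_c / V₁ = 2·17.7·0.9200/679 = 0.04797 s.
t = x/V₂ + tᵢ = 150.5/1733 + 0.04797 = 0.13481 s.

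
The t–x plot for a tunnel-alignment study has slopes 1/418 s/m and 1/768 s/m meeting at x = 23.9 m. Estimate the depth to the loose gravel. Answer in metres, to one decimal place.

h = (x_cross/2)·√((V₂−V₁)/(V₂+V₁)).
(V₂−V₁)/(V₂+V₁) = (768−418)/(768+418) = 0.2951; √ = 0.5432.
h = (23.9/2)·0.5432 = 6.49 m.

6.5 m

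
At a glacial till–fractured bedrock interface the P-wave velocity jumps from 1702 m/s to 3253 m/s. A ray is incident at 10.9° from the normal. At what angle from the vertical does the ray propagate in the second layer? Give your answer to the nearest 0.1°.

sin θ₁/V₁ = sin θ₂/V₂ ⇒ sin θ₂ = 3253·sin 10.9°/1702 = 3253·0.1891/1702 = 0.3614.
θ₂ = sin⁻¹(0.3614) = 21.19° (from vertical).

21.2°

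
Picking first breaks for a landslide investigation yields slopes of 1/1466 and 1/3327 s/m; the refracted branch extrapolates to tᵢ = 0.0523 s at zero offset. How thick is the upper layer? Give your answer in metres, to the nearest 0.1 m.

h = tᵢ·V₁·V₂ / (2·√(V₂²−V₁²)).
√(V₂²−V₁²) = √(3327² − 1466²) = 2986.6 m/s.
h = 0.0523 s × 1466 × 3327 / (2 × 2986.6) = 42.71 m.

42.7 m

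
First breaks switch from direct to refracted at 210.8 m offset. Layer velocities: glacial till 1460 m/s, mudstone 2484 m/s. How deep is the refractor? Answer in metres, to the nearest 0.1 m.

x_cross = 2h·√((V₂+V₁)/(V₂−V₁)) → h = x_cross / (2·√((V₂+V₁)/(V₂−V₁))).
√((V₂+V₁)/(V₂−V₁)) = √((2484+1460)/(2484−1460)) = 1.9625.
h = 210.8 / (2·1.9625) = 53.71 m.

53.7 m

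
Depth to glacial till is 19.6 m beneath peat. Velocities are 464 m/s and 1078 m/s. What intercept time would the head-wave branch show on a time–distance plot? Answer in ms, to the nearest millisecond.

tᵢ = 2h·√(V₂²−V₁²)/(V₁V₂).
√(V₂²−V₁²) = √(1078²−464²) = 973.0 m/s.
tᵢ = 2·19.6·973.0/(464·1078) = 0.07626 s.

76 ms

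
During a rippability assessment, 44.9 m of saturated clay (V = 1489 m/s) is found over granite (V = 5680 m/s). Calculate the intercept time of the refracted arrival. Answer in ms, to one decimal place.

tᵢ = 2h·√(V₂²−V₁²)/(V₁V₂).
√(V₂²−V₁²) = √(5680²−1489²) = 5481.4 m/s.
tᵢ = 2·44.9·5481.4/(1489·5680) = 0.05820 s.

58.2 ms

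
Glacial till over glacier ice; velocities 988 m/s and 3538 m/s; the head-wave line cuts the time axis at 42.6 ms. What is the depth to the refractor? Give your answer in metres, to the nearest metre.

θ_c = arcsin(988/3538) = 16.22°; cos θ_c = 0.9602.
tᵢ = 2h cos θ_c/V₁ ⇒ h = tᵢ·V₁/(2 cos θ_c) = 0.0426·988/(2·0.9602) = 21.92 m.

22 m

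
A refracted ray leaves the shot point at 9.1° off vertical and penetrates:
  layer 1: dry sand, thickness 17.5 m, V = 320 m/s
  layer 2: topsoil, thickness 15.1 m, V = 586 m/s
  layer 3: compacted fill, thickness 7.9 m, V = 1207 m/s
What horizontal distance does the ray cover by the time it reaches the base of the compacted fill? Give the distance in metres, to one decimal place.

Apply Snell's law at each interface; in layer i the horizontal offset is hᵢ·tan θᵢ.
Layer 1: θ = 9.10°; offset = 17.5·tan 9.10° = 2.803 m.
Layer 2: sin θ = 586·sin 9.1°/320 = 0.2896, θ = 16.84°; offset = 15.1·tan 16.84° = 4.569 m.
Layer 3: sin θ = 1207·sin 9.1°/320 = 0.5966, θ = 36.62°; offset = 7.9·tan 36.62° = 5.872 m.
Total horizontal offset = 13.244 m.

13.2 m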